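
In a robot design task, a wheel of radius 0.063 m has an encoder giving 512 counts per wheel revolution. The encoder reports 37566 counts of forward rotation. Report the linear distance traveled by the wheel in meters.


revs = 37566/512 = 73.371094
d = revs * 2*pi*r = 73.371094 * 2*pi*0.063 = 29.0433

29.0433 m


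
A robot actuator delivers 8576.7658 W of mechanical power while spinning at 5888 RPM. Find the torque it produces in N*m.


omega = 5888 * 2*pi/60 = 616.589918 rad/s
tau = P / omega = 8576.7658 / 616.589918 = 13.9100

13.9100 N*m


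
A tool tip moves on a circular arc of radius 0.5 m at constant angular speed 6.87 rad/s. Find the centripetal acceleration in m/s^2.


a_c = omega^2 * r = 6.87^2 * 0.5 = 23.5984

23.5984 m/s^2


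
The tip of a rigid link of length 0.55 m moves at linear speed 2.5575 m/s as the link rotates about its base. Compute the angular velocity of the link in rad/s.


omega = v / L = 2.5575 / 0.55 = 4.6500

4.6500 rad/s


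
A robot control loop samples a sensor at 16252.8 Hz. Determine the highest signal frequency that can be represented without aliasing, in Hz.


f_max = f_s/2 = 16252.8/2 = 8126.4000

8126.4000 Hz


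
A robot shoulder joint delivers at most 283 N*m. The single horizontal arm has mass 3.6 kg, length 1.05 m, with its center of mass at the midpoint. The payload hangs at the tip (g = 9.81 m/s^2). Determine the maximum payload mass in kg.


tau_arm = m_arm*g*(L/2) = 3.6*9.81*1.05/2 = 18.5409 N*m
tau_payload = tau_max - tau_arm = 283 - 18.5409 = 264.4591
m_payload = tau_payload / (g*L) = 264.4591 / (9.81*1.05) = 25.6744

25.6744 kg


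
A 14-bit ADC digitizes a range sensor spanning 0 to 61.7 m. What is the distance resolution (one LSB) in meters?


res = range / 2^n = 61.7/2^14 = 61.7/16384 = 0.0038

0.0038 m


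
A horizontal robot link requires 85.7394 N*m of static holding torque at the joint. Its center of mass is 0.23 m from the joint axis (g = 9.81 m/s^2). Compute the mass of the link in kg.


m = tau / (g*L) = 85.7394 / (9.81 * 0.23) = 38.0000

38.0000 kg


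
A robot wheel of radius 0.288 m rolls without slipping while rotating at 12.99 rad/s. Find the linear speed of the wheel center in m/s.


v = omega * r = 12.99 * 0.288 = 3.7411

3.7411 m/s


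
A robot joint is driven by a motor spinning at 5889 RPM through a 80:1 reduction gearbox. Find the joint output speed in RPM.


omega_joint = omega_motor / N = 5889 / 80 = 73.6125

73.6125 RPM


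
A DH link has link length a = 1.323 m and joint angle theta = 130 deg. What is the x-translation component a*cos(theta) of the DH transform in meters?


a*cos(theta) = 1.323*cos(130 deg) = -0.8504

-0.8504 m


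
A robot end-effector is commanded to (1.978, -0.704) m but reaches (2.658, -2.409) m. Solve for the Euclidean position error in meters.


dx = 2.658 - (1.978) = 0.6800, dy = -2.409 - (-0.704) = -1.7050
err = sqrt(0.462400 + 2.907025) = 1.8356

1.8356 m


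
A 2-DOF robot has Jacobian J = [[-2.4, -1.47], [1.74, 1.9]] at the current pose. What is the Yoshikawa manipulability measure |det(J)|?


det(J) = -2.4*1.9 - (-1.47)*(1.74) = -2.0022
|det(J)| = 2.0022

2.0022


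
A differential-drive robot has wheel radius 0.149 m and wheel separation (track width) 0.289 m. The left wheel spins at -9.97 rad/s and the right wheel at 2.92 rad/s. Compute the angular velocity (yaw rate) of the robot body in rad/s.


omega = r*(wR - wL)/L = 0.149*(2.92 - (-9.97))/0.289 = 6.6457

6.6457 rad/s


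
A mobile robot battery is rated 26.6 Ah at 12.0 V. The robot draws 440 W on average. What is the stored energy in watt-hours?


E = capacity * V = 26.6*12.0 = 319.2000

319.2000 Wh


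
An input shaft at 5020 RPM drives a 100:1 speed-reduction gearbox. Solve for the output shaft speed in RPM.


omega_out = omega_in / N = 5020 / 100 = 50.2000

50.2000 RPM


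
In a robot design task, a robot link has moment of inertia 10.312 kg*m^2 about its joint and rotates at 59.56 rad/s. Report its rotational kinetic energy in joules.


KE = (1/2)*I*omega^2 = 0.5*10.312*59.56^2 = 18290.3614

18290.3614 J


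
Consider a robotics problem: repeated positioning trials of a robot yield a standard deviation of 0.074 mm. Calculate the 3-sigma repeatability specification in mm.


repeatability = 3*sigma = 3*0.074 = 0.2220

0.2220 mm


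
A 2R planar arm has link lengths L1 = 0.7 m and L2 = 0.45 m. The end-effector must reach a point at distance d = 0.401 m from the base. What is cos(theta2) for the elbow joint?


cos(th2) = (d^2 - L1^2 - L2^2)/(2*L1*L2) = (0.401^2 - 0.7^2 - 0.45^2)/(2*0.7*0.45) = -0.8440

-0.8440


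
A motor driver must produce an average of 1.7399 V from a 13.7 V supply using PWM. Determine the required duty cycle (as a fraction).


D = V_avg/V_supply = 1.7399/13.7 = 0.1270

0.1270


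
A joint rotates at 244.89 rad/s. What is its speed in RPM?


RPM = 244.89 * 60/(2*pi) = 2338.5272

2338.5272 RPM


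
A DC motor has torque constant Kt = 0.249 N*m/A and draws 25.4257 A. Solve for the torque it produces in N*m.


tau = Kt * I = 0.249*25.4257 = 6.3310

6.3310 N*m


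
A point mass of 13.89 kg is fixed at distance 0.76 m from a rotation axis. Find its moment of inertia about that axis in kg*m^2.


I = m*r^2 = 13.89*0.76^2 = 8.0229

8.0229 kg*m^2


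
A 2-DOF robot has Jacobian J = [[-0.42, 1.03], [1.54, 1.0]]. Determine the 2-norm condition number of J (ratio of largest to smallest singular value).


JJ^T eigenvalues: trace(JJ^T) = 4.6089, det(JJ^T) = det(J)^2 = 4.02483844
s_max^2 = (4.6089 + sqrt(5.14260545))/2 = 3.43831567
s_min^2 = (4.6089 - sqrt(5.14260545))/2 = 1.17058433
kappa = s_max/s_min = sqrt(3.43831567/1.17058433) = 1.7138

1.7138


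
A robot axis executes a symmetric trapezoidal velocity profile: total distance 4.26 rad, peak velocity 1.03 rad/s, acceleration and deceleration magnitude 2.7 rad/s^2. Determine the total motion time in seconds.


t_acc = v/a = 1.03/2.7 = 0.381481 s
d_acc = v^2/(2a) = 0.196463 rad (each ramp)
d_cruise = 4.26 - 2*0.196463 = 3.867074 rad
t_cruise = 3.867074/1.03 = 3.754441 s
t_total = 2*0.381481 + 3.754441 = 4.5174

4.5174 s


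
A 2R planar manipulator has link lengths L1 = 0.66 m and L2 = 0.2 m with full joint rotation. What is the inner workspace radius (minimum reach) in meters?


r_min = |L1 - L2| = |0.66 - 0.2| = 0.4600

0.4600 m


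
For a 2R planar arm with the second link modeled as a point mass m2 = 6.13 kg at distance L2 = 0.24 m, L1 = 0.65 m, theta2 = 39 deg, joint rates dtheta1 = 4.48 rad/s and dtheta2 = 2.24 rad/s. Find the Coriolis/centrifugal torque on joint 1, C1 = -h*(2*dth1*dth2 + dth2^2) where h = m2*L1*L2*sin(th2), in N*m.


h = m2*L1*L2*sin(th2) = 6.13*0.65*0.24*sin(39 deg) = 0.601807
C1 = -h*(2*4.48*2.24 + 2.24^2) = -0.601807*25.0880 = -15.0981

-15.0981 N*m


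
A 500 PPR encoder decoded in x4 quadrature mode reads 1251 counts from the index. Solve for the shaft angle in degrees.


angle = counts * 360 / (PPR*4) = 1251 * 360 / 2000 = 225.1800

225.1800 degrees


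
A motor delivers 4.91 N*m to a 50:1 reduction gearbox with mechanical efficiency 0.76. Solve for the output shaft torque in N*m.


tau_out = tau_in * N * eta = 4.91 * 50 * 0.76 = 186.5800

186.5800 N*m


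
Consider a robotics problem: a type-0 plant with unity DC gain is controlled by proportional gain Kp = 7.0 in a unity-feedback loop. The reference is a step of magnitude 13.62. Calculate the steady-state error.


e_ss = R/(1 + Kp) = 13.62/(1 + 7.0) = 13.62/8.0000 = 1.7025

1.7025


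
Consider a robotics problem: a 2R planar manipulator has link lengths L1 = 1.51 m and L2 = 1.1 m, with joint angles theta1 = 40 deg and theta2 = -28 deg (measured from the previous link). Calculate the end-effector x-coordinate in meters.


x = L1*cos(th1) + L2*cos(th1+th2) = 1.51*cos(40 deg) + 1.1*cos(12 deg) = 2.2327

2.2327 m


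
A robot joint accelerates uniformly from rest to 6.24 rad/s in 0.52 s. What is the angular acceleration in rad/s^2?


alpha = delta_omega / t = 6.24 / 0.52 = 12.0000

12.0000 rad/s^2


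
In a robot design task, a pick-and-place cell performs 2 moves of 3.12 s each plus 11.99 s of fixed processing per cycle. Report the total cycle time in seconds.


T = 2*3.12 + 11.99 = 18.2300

18.2300 s


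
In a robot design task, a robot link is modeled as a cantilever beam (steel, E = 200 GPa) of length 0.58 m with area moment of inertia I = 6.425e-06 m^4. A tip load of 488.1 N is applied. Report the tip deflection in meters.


delta = F*L^3/(3*E*I) = 488.1*0.58^3/(3*2.000e+11*6.425e-06)
      = 95.2341672/3855000 = 2.4704e-05

2.4704e-05 m


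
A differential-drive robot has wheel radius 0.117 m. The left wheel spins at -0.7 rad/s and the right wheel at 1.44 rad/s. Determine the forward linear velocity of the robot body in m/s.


v = r*(wR + wL)/2 = 0.117*(1.44 + -0.7)/2 = 0.0433

0.0433 m/s


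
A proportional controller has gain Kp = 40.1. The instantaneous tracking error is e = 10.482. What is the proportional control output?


u_P = Kp * e = 40.1 * 10.482 = 420.3282

420.3282


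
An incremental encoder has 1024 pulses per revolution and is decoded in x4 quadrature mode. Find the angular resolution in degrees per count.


resolution = 360 / (PPR * 4) = 360 / 4096 = 0.0879

0.0879 degrees


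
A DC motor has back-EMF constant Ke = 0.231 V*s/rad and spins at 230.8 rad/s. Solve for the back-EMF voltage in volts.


V_emf = Ke * omega = 0.231*230.8 = 53.3148

53.3148 V


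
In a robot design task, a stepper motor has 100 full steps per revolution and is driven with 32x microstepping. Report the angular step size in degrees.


step = 360/(100*32) = 360/3200 = 0.1125

0.1125 degrees


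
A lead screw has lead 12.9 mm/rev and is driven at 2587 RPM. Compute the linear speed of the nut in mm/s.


v = lead * (RPM/60) = 12.9*2587/60 = 556.2050

556.2050 mm/s


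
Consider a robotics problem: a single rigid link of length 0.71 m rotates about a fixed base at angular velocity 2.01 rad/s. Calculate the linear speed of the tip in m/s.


v = L*omega = 0.71 * 2.01 = 1.4271

1.4271 m/s


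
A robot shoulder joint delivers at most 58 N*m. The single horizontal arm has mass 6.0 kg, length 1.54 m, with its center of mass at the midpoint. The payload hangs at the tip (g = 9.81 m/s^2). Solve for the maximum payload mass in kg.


tau_arm = m_arm*g*(L/2) = 6.0*9.81*1.54/2 = 45.3222 N*m
tau_payload = tau_max - tau_arm = 58 - 45.3222 = 12.6778
m_payload = tau_payload / (g*L) = 12.6778 / (9.81*1.54) = 0.8392

0.8392 kg


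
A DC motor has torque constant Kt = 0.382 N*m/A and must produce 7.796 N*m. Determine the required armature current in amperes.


I = tau / Kt = 7.796/0.382 = 20.4084

20.4084 A


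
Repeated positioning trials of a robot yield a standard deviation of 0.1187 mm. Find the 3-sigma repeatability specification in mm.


repeatability = 3*sigma = 3*0.1187 = 0.3561

0.3561 mm


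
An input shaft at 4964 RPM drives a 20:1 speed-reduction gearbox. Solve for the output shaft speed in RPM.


omega_out = omega_in / N = 4964 / 20 = 248.2000

248.2000 RPM


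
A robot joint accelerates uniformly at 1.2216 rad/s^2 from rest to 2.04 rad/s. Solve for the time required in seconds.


t = delta_omega / alpha = 2.04 / 1.2216 = 1.6699

1.6699 s


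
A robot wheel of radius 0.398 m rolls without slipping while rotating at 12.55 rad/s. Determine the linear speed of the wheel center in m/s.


v = omega * r = 12.55 * 0.398 = 4.9949

4.9949 m/s


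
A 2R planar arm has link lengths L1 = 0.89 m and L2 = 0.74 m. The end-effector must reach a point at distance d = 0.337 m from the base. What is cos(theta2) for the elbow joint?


cos(th2) = (d^2 - L1^2 - L2^2)/(2*L1*L2) = (0.337^2 - 0.89^2 - 0.74^2)/(2*0.89*0.74) = -0.9309

-0.9309


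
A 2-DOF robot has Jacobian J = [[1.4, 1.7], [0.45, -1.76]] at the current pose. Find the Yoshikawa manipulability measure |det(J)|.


det(J) = 1.4*-1.76 - (1.7)*(0.45) = -3.2290
|det(J)| = 3.2290

3.2290


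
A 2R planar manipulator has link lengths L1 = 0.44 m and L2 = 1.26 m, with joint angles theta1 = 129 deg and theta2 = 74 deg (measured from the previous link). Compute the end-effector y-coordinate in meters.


y = L1*sin(th1) + L2*sin(th1+th2) = 0.44*sin(129 deg) + 1.26*sin(203 deg) = -0.1504

-0.1504 m


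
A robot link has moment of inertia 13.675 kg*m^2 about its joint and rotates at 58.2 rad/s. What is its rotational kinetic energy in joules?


KE = (1/2)*I*omega^2 = 0.5*13.675*58.2^2 = 23160.2535

23160.2535 J


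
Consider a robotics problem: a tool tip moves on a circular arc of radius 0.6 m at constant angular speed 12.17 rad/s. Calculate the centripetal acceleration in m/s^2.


a_c = omega^2 * r = 12.17^2 * 0.6 = 88.8653

88.8653 m/s^2


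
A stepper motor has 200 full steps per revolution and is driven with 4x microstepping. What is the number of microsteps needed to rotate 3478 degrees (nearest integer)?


step_size = 360/(200*4) = 360/800 = 0.450000 deg
n = 3478/(360/800) = 3478*800/360 = 7728.8889 -> 7729

7729 steps


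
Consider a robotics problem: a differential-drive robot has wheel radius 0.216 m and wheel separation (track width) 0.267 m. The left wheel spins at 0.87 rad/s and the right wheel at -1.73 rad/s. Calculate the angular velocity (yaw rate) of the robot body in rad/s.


omega = r*(wR - wL)/L = 0.216*(-1.73 - (0.87))/0.267 = -2.1034

-2.1034 rad/s


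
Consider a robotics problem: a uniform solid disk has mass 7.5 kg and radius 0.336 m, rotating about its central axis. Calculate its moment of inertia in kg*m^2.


I = (1/2)*m*R^2 = 0.5*7.5*0.336^2 = 0.4234

0.4234 kg*m^2


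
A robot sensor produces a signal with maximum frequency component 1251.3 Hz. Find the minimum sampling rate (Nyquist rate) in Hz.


f_s,min = 2*f_max = 2*1251.3 = 2502.6000

2502.6000 Hz


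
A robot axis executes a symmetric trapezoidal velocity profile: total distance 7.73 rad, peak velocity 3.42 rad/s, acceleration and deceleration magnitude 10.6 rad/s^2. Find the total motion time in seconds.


t_acc = v/a = 3.42/10.6 = 0.322642 s
d_acc = v^2/(2a) = 0.551717 rad (each ramp)
d_cruise = 7.73 - 2*0.551717 = 6.626566 rad
t_cruise = 6.626566/3.42 = 1.937592 s
t_total = 2*0.322642 + 1.937592 = 2.5829

2.5829 s


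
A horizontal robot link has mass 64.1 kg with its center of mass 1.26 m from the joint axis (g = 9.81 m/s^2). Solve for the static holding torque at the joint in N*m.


tau = m*g*L = 64.1 * 9.81 * 1.26 = 792.3145

792.3145 N*m


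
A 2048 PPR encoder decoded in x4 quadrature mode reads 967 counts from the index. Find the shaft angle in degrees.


angle = counts * 360 / (PPR*4) = 967 * 360 / 8192 = 42.4951

42.4951 degrees


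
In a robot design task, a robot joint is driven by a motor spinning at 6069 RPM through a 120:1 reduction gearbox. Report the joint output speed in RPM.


omega_joint = omega_motor / N = 6069 / 120 = 50.5750

50.5750 RPM


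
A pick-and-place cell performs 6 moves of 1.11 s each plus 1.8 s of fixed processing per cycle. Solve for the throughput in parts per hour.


T_cycle = 6*1.11 + 1.8 = 8.4600 s
rate = 3600/T = 425.5319

425.5319 parts/hour


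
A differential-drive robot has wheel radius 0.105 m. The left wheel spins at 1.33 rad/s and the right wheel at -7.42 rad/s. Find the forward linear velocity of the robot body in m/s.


v = r*(wR + wL)/2 = 0.105*(-7.42 + 1.33)/2 = -0.3197

-0.3197 m/s


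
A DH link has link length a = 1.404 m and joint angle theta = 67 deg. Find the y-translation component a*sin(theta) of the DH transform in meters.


a*sin(theta) = 1.404*sin(67 deg) = 1.2924

1.2924 m


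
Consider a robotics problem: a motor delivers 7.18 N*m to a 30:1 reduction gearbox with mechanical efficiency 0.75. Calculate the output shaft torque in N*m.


tau_out = tau_in * N * eta = 7.18 * 30 * 0.75 = 161.5500

161.5500 N*m


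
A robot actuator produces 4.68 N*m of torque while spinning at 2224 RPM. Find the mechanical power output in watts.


omega = 2224 * 2*pi/60 = 232.896735 rad/s
P = tau * omega = 4.68 * 232.896735 = 1089.9567

1089.9567 W


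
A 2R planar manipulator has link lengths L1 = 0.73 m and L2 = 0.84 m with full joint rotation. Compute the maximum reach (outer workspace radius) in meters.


r_max = L1 + L2 = 0.73 + 0.84 = 1.5700

1.5700 m


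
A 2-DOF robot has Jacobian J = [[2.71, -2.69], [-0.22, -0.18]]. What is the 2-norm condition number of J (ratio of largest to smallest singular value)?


JJ^T eigenvalues: trace(JJ^T) = 14.6610, det(JJ^T) = det(J)^2 = 1.16553616
s_max^2 = (14.6610 + sqrt(210.28277636))/2 = 14.58106509
s_min^2 = (14.6610 - sqrt(210.28277636))/2 = 0.07993491
kappa = s_max/s_min = sqrt(14.58106509/0.07993491) = 13.5060

13.5060


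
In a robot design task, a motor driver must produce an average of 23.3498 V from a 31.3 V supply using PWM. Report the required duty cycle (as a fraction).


D = V_avg/V_supply = 23.3498/31.3 = 0.7460

0.7460


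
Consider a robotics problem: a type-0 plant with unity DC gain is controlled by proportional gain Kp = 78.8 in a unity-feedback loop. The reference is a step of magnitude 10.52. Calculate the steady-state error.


e_ss = R/(1 + Kp) = 10.52/(1 + 78.8) = 10.52/79.8000 = 0.1318

0.1318


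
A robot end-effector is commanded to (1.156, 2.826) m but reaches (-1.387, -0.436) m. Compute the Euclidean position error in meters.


dx = -1.387 - (1.156) = -2.5430, dy = -0.436 - (2.826) = -3.2620
err = sqrt(6.466849 + 10.640644) = 4.1361

4.1361 m


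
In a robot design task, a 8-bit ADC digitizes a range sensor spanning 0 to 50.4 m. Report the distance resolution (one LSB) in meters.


res = range / 2^n = 50.4/2^8 = 50.4/256 = 0.1969

0.1969 m


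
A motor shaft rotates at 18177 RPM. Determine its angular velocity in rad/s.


omega = 18177 * 2*pi/60 = 1903.4910

1903.4910 rad/s


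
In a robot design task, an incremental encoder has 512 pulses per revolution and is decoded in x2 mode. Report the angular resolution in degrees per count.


resolution = 360 / (PPR * 2) = 360 / 1024 = 0.3516

0.3516 degrees


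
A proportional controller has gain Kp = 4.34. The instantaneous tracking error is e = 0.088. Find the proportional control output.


u_P = Kp * e = 4.34 * 0.088 = 0.3819

0.3819


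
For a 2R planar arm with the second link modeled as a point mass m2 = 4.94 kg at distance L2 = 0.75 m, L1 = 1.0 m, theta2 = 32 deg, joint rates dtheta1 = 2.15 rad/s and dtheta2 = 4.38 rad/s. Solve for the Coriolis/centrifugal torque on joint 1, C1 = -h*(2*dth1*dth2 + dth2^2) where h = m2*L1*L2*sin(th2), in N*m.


h = m2*L1*L2*sin(th2) = 4.94*1.0*0.75*sin(32 deg) = 1.963351
C1 = -h*(2*2.15*4.38 + 4.38^2) = -1.963351*38.0184 = -74.6435

-74.6435 N*m


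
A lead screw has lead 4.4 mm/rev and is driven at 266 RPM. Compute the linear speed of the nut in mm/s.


v = lead * (RPM/60) = 4.4*266/60 = 19.5067

19.5067 mm/s


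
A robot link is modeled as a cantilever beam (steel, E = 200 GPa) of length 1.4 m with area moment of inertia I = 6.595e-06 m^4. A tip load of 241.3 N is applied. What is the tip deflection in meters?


delta = F*L^3/(3*E*I) = 241.3*1.4^3/(3*2.000e+11*6.595e-06)
      = 662.1272/3957000 = 1.6733e-04

1.6733e-04 m


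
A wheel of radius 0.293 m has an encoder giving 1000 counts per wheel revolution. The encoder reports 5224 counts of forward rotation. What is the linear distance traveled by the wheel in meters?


revs = 5224/1000 = 5.224000
d = revs * 2*pi*r = 5.224000 * 2*pi*0.293 = 9.6172

9.6172 m


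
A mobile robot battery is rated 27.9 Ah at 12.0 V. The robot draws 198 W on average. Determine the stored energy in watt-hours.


E = capacity * V = 27.9*12.0 = 334.8000

334.8000 Wh


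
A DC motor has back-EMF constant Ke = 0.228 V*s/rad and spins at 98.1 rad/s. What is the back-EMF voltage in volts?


V_emf = Ke * omega = 0.228*98.1 = 22.3668

22.3668 V


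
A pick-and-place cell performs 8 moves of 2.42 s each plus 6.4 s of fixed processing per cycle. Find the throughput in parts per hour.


T_cycle = 8*2.42 + 6.4 = 25.7600 s
rate = 3600/T = 139.7516

139.7516 parts/hour


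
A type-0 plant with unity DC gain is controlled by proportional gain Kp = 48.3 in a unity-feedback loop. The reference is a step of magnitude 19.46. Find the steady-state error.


e_ss = R/(1 + Kp) = 19.46/(1 + 48.3) = 19.46/49.3000 = 0.3947

0.3947


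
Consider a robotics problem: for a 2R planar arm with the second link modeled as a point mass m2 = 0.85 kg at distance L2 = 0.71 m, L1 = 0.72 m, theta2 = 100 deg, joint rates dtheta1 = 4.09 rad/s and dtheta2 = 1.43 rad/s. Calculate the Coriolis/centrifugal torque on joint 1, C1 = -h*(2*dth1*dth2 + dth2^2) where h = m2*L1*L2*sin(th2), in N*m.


h = m2*L1*L2*sin(th2) = 0.85*0.72*0.71*sin(100 deg) = 0.427919
C1 = -h*(2*4.09*1.43 + 1.43^2) = -0.427919*13.7423 = -5.8806

-5.8806 N*m


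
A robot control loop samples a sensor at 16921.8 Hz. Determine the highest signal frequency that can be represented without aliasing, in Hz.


f_max = f_s/2 = 16921.8/2 = 8460.9000

8460.9000 Hz


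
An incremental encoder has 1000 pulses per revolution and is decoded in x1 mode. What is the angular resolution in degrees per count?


resolution = 360 / (PPR * 1) = 360 / 1000 = 0.3600

0.3600 degrees


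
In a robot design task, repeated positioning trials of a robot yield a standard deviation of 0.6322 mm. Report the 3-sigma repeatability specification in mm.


repeatability = 3*sigma = 3*0.6322 = 1.8966

1.8966 mm


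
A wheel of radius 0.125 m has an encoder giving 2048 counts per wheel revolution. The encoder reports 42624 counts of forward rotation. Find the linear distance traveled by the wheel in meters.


revs = 42624/2048 = 20.812500
d = revs * 2*pi*r = 20.812500 * 2*pi*0.125 = 16.3461

16.3461 m


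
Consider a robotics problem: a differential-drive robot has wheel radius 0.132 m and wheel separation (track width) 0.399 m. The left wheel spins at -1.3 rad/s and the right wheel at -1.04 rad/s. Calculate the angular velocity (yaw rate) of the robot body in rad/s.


omega = r*(wR - wL)/L = 0.132*(-1.04 - (-1.3))/0.399 = 0.0860

0.0860 rad/s


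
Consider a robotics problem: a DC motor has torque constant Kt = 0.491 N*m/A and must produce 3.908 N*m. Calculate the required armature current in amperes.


I = tau / Kt = 3.908/0.491 = 7.9593

7.9593 A


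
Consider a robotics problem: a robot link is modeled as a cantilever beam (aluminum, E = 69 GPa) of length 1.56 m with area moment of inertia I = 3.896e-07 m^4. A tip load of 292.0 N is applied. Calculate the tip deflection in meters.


delta = F*L^3/(3*E*I) = 292.0*1.56^3/(3*6.900e+10*3.896e-07)
      = 1108.553472/80647.2 = 0.0137

0.0137 m


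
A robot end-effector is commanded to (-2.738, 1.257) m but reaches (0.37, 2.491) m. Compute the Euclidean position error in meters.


dx = 0.37 - (-2.738) = 3.1080, dy = 2.491 - (1.257) = 1.2340
err = sqrt(9.659664 + 1.522756) = 3.3440

3.3440 m


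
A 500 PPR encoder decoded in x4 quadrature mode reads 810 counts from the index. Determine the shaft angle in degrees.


angle = counts * 360 / (PPR*4) = 810 * 360 / 2000 = 145.8000

145.8000 degrees


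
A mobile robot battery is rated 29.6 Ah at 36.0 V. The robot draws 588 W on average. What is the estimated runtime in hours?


E = 29.6*36.0 = 1065.6000 Wh
t = E/P = 1065.6000/588 = 1.8122

1.8122 hours


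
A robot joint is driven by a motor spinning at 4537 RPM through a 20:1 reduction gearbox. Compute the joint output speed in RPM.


omega_joint = omega_motor / N = 4537 / 20 = 226.8500

226.8500 RPM


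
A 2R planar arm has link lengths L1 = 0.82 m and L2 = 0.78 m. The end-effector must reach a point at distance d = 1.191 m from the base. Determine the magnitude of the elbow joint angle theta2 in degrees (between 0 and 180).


cos(th2) = (d^2 - L1^2 - L2^2)/(2*L1*L2) = (1.191^2 - 0.82^2 - 0.78^2)/(2*0.82*0.78) = 0.10763055
th2 = acos(0.10763055) = 83.8213 deg

83.8213 degrees


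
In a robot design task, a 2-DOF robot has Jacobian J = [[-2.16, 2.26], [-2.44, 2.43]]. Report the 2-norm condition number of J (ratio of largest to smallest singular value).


JJ^T eigenvalues: trace(JJ^T) = 21.6317, det(JJ^T) = det(J)^2 = 0.07054336
s_max^2 = (21.6317 + sqrt(467.64827145))/2 = 21.62843840
s_min^2 = (21.6317 - sqrt(467.64827145))/2 = 0.00326160
kappa = s_max/s_min = sqrt(21.62843840/0.00326160) = 81.4324

81.4324


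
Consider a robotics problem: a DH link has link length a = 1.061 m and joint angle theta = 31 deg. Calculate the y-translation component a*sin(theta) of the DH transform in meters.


a*sin(theta) = 1.061*sin(31 deg) = 0.5465

0.5465 m


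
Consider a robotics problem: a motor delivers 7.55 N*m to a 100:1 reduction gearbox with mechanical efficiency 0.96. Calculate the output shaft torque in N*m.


tau_out = tau_in * N * eta = 7.55 * 100 * 0.96 = 724.8000

724.8000 N*m


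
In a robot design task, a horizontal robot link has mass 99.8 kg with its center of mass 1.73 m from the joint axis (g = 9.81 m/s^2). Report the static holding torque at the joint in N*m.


tau = m*g*L = 99.8 * 9.81 * 1.73 = 1693.7357

1693.7357 N*m


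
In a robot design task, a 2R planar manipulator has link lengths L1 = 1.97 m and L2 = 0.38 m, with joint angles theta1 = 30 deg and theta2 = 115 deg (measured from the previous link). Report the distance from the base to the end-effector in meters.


x = L1*cos(th1) + L2*cos(th1+th2) = 1.394792
y = L1*sin(th1) + L2*sin(th1+th2) = 1.202959
d = sqrt(x^2 + y^2) = sqrt(1.945445 + 1.447110) = 1.8419

1.8419 m


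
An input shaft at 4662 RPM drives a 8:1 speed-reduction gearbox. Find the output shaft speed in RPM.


omega_out = omega_in / N = 4662 / 8 = 582.7500

582.7500 RPM


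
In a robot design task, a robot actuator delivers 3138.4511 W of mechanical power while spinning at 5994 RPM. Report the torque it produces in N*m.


omega = 5994 * 2*pi/60 = 627.690212 rad/s
tau = P / omega = 3138.4511 / 627.690212 = 5.0000

5.0000 N*m


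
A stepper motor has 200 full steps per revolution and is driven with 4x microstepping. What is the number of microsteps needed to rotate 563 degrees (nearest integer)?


step_size = 360/(200*4) = 360/800 = 0.450000 deg
n = 563/(360/800) = 563*800/360 = 1251.1111 -> 1251

1251 steps


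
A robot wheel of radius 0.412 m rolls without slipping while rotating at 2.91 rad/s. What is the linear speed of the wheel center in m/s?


v = omega * r = 2.91 * 0.412 = 1.1989

1.1989 m/s


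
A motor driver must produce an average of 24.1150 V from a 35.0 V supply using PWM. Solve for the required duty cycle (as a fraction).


D = V_avg/V_supply = 24.1150/35.0 = 0.6890

0.6890


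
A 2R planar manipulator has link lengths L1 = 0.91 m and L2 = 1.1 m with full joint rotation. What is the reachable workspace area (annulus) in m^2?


r_max = L1 + L2 = 2.0100, r_min = |L1 - L2| = 0.1900
A = pi*(r_max^2 - r_min^2) = pi*(4.0401 - 0.0361) = 12.5789

12.5789 m^2


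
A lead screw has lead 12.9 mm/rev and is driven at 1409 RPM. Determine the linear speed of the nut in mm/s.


v = lead * (RPM/60) = 12.9*1409/60 = 302.9350

302.9350 mm/s


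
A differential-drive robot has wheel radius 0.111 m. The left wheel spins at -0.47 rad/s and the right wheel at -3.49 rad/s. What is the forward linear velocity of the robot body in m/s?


v = r*(wR + wL)/2 = 0.111*(-3.49 + -0.47)/2 = -0.2198

-0.2198 m/s


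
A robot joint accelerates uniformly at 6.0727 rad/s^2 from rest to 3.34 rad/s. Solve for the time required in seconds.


t = delta_omega / alpha = 3.34 / 6.0727 = 0.5500

0.5500 s


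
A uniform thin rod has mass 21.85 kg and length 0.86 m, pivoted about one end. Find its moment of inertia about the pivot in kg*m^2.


I = (1/3)*m*L^2 = (1/3)*21.85*0.86^2 = 5.3868

5.3868 kg*m^2


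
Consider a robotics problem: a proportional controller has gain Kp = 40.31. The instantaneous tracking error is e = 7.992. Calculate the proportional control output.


u_P = Kp * e = 40.31 * 7.992 = 322.1575

322.1575


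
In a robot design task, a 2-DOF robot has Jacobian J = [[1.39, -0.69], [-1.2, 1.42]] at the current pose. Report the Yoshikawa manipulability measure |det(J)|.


det(J) = 1.39*1.42 - (-0.69)*(-1.2) = 1.1458
|det(J)| = 1.1458

1.1458


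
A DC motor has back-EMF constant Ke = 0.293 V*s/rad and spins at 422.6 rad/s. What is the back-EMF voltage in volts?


V_emf = Ke * omega = 0.293*422.6 = 123.8218

123.8218 V


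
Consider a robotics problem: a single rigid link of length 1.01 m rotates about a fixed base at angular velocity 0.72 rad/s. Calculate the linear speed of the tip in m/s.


v = L*omega = 1.01 * 0.72 = 0.7272

0.7272 m/s


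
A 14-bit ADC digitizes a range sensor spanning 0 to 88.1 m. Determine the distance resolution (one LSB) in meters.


res = range / 2^n = 88.1/2^14 = 88.1/16384 = 0.0054

0.0054 m


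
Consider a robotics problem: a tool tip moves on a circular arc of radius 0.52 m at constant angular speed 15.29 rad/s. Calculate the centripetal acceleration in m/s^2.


a_c = omega^2 * r = 15.29^2 * 0.52 = 121.5677

121.5677 m/s^2


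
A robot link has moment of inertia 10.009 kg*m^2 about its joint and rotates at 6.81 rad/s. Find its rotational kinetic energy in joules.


KE = (1/2)*I*omega^2 = 0.5*10.009*6.81^2 = 232.0892

232.0892 J


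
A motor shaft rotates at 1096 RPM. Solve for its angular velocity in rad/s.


omega = 1096 * 2*pi/60 = 114.7729

114.7729 rad/s


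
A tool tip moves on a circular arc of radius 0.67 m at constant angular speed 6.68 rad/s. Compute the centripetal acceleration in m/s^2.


a_c = omega^2 * r = 6.68^2 * 0.67 = 29.8970

29.8970 m/s^2


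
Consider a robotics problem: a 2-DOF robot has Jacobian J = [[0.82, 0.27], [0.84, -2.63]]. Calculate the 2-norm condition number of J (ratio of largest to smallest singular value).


JJ^T eigenvalues: trace(JJ^T) = 8.3678, det(JJ^T) = det(J)^2 = 5.68059556
s_max^2 = (8.3678 + sqrt(47.29769460))/2 = 7.62256597
s_min^2 = (8.3678 - sqrt(47.29769460))/2 = 0.74523403
kappa = s_max/s_min = sqrt(7.62256597/0.74523403) = 3.1982

3.1982


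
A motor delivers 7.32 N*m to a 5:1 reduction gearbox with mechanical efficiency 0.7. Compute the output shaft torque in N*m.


tau_out = tau_in * N * eta = 7.32 * 5 * 0.7 = 25.6200

25.6200 N*m


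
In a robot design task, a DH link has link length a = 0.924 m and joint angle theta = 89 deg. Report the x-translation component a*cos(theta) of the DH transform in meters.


a*cos(theta) = 0.924*cos(89 deg) = 0.0161

0.0161 m


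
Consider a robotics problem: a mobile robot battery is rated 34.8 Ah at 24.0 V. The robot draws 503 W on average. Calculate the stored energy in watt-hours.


E = capacity * V = 34.8*24.0 = 835.2000

835.2000 Wh


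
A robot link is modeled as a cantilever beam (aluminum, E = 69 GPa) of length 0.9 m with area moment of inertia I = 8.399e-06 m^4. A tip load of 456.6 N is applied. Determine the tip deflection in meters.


delta = F*L^3/(3*E*I) = 456.6*0.9^3/(3*6.900e+10*8.399e-06)
      = 332.8614/1738593 = 1.9145e-04

1.9145e-04 m


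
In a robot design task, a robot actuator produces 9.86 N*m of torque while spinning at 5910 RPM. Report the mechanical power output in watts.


omega = 5910 * 2*pi/60 = 618.893753 rad/s
P = tau * omega = 9.86 * 618.893753 = 6102.2924

6102.2924 W


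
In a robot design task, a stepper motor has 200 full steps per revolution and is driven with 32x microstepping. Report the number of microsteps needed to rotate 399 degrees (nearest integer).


step_size = 360/(200*32) = 360/6400 = 0.056250 deg
n = 399/(360/6400) = 399*6400/360 = 7093.3333 -> 7093

7093 steps


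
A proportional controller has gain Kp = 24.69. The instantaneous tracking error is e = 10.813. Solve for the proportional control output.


u_P = Kp * e = 24.69 * 10.813 = 266.9730

266.9730


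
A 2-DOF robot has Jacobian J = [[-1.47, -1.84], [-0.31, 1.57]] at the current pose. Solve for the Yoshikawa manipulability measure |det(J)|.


det(J) = -1.47*1.57 - (-1.84)*(-0.31) = -2.8783
|det(J)| = 2.8783

2.8783


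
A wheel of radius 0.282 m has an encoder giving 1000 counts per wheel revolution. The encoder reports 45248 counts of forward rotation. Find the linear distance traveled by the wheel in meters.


revs = 45248/1000 = 45.248000
d = revs * 2*pi*r = 45.248000 * 2*pi*0.282 = 80.1730

80.1730 m


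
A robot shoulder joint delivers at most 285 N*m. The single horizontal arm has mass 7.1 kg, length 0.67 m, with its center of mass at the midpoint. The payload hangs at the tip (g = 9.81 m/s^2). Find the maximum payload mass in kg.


tau_arm = m_arm*g*(L/2) = 7.1*9.81*0.67/2 = 23.3331 N*m
tau_payload = tau_max - tau_arm = 285 - 23.3331 = 261.6669
m_payload = tau_payload / (g*L) = 261.6669 / (9.81*0.67) = 39.8112

39.8112 kg


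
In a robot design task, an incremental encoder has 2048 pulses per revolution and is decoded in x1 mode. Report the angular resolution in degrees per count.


resolution = 360 / (PPR * 1) = 360 / 2048 = 0.1758

0.1758 degrees


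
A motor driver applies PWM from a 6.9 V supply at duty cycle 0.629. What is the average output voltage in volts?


V_avg = V_supply * D = 6.9*0.629 = 4.3401

4.3401 V


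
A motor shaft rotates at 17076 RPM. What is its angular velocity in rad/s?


omega = 17076 * 2*pi/60 = 1788.1945

1788.1945 rad/s


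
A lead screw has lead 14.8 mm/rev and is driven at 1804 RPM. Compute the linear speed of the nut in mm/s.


v = lead * (RPM/60) = 14.8*1804/60 = 444.9867

444.9867 mm/s


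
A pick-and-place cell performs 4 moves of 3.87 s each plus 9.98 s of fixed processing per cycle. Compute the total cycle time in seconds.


T = 4*3.87 + 9.98 = 25.4600

25.4600 s


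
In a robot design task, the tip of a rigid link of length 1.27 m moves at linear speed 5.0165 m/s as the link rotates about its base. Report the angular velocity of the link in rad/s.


omega = v / L = 5.0165 / 1.27 = 3.9500

3.9500 rad/s


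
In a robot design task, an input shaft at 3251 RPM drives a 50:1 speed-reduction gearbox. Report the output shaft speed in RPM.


omega_out = omega_in / N = 3251 / 50 = 65.0200

65.0200 RPM


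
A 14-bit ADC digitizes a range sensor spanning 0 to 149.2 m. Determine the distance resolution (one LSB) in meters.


res = range / 2^n = 149.2/2^14 = 149.2/16384 = 0.0091

0.0091 m


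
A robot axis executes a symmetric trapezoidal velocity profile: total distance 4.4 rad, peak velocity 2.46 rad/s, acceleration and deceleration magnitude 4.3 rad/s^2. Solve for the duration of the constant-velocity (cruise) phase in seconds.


t_acc = v/a = 0.572093 s, d_acc = v^2/(2a) = 0.703674 rad each
d_cruise = 4.4 - 2*0.703674 = 2.992652 rad
t_cruise = d_cruise/v = 2.992652/2.46 = 1.2165

1.2165 s


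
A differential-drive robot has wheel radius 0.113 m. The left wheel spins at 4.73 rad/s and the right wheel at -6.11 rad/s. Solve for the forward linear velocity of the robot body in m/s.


v = r*(wR + wL)/2 = 0.113*(-6.11 + 4.73)/2 = -0.0780

-0.0780 m/s


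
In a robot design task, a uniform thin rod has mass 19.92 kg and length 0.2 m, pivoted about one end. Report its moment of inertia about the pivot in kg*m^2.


I = (1/3)*m*L^2 = (1/3)*19.92*0.2^2 = 0.2656

0.2656 kg*m^2


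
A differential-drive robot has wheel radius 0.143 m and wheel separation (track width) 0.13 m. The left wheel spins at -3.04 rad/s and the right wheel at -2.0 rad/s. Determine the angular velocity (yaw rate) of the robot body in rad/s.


omega = r*(wR - wL)/L = 0.143*(-2.0 - (-3.04))/0.13 = 1.1440

1.1440 rad/s


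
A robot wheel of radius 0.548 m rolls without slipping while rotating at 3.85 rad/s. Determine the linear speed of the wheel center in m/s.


v = omega * r = 3.85 * 0.548 = 2.1098

2.1098 m/s


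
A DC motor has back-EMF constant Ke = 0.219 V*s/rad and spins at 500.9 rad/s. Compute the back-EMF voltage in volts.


V_emf = Ke * omega = 0.219*500.9 = 109.6971

109.6971 V


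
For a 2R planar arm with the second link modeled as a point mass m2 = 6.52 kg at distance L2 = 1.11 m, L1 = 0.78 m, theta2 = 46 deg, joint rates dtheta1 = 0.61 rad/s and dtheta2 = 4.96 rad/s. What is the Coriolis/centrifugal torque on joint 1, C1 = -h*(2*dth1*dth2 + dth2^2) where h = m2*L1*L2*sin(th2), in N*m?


h = m2*L1*L2*sin(th2) = 6.52*0.78*1.11*sin(46 deg) = 4.060685
C1 = -h*(2*0.61*4.96 + 4.96^2) = -4.060685*30.6528 = -124.4714

-124.4714 N*m


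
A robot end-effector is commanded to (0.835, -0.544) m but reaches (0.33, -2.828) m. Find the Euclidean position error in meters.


dx = 0.33 - (0.835) = -0.5050, dy = -2.828 - (-0.544) = -2.2840
err = sqrt(0.255025 + 5.216656) = 2.3392

2.3392 m


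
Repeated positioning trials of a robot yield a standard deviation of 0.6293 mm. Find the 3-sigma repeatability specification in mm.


repeatability = 3*sigma = 3*0.6293 = 1.8879

1.8879 mm


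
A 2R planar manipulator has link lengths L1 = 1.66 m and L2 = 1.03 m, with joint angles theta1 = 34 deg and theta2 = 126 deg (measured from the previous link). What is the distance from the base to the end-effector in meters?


x = L1*cos(th1) + L2*cos(th1+th2) = 0.408319
y = L1*sin(th1) + L2*sin(th1+th2) = 1.280541
d = sqrt(x^2 + y^2) = sqrt(0.166724 + 1.639785) = 1.3441

1.3441 m


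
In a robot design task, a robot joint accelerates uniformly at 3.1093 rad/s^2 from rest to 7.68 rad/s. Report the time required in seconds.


t = delta_omega / alpha = 7.68 / 3.1093 = 2.4700

2.4700 s


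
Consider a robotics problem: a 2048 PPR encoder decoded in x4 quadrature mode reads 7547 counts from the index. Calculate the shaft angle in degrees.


angle = counts * 360 / (PPR*4) = 7547 * 360 / 8192 = 331.6553

331.6553 degrees


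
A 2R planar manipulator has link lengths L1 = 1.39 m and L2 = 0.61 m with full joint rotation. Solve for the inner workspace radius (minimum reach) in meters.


r_min = |L1 - L2| = |1.39 - 0.61| = 0.7800

0.7800 m


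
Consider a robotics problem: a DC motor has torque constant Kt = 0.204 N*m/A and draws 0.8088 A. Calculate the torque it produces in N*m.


tau = Kt * I = 0.204*0.8088 = 0.1650

0.1650 N*m


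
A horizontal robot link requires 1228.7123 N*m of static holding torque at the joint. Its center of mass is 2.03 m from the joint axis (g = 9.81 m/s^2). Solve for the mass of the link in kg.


m = tau / (g*L) = 1228.7123 / (9.81 * 2.03) = 61.7000

61.7000 kg


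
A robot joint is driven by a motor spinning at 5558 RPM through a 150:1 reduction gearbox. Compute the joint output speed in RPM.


omega_joint = omega_motor / N = 5558 / 150 = 37.0533

37.0533 RPM


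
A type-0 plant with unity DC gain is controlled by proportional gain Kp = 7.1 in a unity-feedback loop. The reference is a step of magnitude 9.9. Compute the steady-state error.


e_ss = R/(1 + Kp) = 9.9/(1 + 7.1) = 9.9/8.1000 = 1.2222

1.2222


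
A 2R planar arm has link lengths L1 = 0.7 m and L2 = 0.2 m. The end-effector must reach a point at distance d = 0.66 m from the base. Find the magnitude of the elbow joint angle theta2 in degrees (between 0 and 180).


cos(th2) = (d^2 - L1^2 - L2^2)/(2*L1*L2) = (0.66^2 - 0.7^2 - 0.2^2)/(2*0.7*0.2) = -0.33714286
th2 = acos(-0.33714286) = 109.7029 deg

109.7029 degrees


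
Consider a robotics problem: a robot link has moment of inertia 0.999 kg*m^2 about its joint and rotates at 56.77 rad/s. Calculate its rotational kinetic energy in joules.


KE = (1/2)*I*omega^2 = 0.5*0.999*56.77^2 = 1609.8050

1609.8050 J
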